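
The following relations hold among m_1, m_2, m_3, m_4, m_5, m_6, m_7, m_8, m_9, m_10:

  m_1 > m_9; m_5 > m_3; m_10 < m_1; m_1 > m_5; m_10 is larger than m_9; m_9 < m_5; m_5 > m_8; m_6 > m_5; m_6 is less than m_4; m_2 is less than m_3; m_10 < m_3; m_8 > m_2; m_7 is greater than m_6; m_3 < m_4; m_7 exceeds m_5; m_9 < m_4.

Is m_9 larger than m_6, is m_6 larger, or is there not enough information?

m_9 < m_10 and m_10 < m_3 give m_9 < m_3.
With m_3 < m_5: m_9 < m_10 < m_3 < m_5.
With m_5 < m_6: m_9 < m_10 < m_3 < m_5 < m_6.
So m_6 is larger.

m_6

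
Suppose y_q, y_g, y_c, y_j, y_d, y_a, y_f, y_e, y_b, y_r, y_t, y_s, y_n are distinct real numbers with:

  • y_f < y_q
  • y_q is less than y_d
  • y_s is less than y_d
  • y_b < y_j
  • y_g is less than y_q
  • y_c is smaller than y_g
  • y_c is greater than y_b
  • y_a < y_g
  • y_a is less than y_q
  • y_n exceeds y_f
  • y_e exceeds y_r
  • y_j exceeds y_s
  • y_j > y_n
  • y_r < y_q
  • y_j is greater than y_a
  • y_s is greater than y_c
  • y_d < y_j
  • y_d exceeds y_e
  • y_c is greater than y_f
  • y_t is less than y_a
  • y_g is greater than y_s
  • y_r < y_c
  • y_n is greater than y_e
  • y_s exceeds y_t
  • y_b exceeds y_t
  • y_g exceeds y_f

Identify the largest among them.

y_j

y_f is not greatest since y_f < y_n; y_r is not greatest since y_r < y_c; y_e is not greatest since y_e < y_d; y_t is not greatest since y_t < y_b; y_b is not greatest since y_b < y_c; y_a is not greatest since y_a < y_q; y_c is not greatest since y_c < y_s; y_s is not greatest since y_s < y_g; y_n is not greatest since y_n < y_j; y_g is not greatest since y_g < y_q; y_q is not greatest since y_q < y_d; y_d is not greatest since y_d < y_j.
Only y_j has nothing above it, so y_j is the largest.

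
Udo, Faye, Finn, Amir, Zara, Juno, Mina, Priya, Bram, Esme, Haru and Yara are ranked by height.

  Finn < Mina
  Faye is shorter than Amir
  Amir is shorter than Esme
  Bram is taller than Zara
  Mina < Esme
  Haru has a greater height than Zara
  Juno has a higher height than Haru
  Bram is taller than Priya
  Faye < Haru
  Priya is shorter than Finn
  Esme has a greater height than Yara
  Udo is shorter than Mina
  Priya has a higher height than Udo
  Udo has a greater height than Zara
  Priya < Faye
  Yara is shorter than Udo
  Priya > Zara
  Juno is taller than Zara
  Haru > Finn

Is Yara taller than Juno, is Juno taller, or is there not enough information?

Juno

Yara < Udo < Priya < Finn < Haru < Juno, by transitivity through Udo, Priya, Finn, Haru.
So Juno is taller.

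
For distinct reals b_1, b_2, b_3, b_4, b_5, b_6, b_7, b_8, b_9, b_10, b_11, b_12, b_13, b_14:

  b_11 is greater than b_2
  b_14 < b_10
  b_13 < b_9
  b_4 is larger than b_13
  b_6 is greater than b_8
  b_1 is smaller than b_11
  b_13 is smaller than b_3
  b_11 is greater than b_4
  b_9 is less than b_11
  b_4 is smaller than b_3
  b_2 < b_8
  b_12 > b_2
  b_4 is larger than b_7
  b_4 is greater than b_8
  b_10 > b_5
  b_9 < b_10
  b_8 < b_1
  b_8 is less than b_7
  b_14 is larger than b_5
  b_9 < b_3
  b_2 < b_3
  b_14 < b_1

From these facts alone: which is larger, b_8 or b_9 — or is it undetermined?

Following every chain through b_8: above b_8 we get b_6, b_1, b_7, b_4, b_3, b_11; below b_8 we get b_2.
b_9 is not reached, and no chain runs the other way from b_9 to b_8.
So the given relations leave the order of b_8 and b_9 undetermined.

undetermined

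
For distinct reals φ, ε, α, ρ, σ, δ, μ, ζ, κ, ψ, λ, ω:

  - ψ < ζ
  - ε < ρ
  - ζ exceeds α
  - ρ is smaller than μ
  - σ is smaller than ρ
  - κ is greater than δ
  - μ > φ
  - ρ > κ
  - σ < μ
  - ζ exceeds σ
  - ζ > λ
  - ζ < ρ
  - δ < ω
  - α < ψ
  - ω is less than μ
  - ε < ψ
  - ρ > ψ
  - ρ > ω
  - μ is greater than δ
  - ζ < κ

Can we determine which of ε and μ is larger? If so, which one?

μ

Following the relations from ε: ε < ψ < ζ < κ < ρ < μ.
So μ is larger.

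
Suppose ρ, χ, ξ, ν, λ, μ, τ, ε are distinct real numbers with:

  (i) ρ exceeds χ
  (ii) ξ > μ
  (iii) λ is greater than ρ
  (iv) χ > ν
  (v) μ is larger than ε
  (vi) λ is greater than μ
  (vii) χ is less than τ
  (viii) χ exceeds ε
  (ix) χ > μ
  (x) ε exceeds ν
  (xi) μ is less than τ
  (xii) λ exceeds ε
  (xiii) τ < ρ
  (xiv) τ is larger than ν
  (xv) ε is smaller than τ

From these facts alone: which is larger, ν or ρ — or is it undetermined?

Link the given pairs in sequence: ν < ε; ε < μ; μ < χ; χ < ρ.
Together: ν < ε < μ < χ < ρ.
So ρ is larger.

ρ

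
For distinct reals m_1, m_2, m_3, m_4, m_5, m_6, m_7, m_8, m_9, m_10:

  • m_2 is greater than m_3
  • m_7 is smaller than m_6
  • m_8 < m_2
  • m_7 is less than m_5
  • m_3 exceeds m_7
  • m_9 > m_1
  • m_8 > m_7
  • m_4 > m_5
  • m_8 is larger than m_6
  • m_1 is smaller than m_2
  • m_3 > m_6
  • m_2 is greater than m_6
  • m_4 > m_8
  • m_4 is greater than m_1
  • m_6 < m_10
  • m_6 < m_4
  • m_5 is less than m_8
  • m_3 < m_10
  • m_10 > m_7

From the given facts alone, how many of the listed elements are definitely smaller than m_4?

5

The elements the relations force below m_4 are m_1, m_7, m_6, m_5, m_8 — no chain reaches any other.
That is 5.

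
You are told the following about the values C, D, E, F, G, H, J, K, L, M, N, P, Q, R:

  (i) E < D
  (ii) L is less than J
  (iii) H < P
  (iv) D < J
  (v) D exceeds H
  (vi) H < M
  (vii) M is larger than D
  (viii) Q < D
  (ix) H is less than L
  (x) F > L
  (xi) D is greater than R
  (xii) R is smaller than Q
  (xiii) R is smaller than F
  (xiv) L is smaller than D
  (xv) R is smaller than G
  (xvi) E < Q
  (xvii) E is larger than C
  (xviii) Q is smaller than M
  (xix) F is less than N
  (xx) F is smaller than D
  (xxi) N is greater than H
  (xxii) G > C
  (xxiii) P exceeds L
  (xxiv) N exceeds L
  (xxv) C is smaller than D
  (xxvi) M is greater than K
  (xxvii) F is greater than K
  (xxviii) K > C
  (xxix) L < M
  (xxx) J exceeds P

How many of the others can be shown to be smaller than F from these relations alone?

5

The elements the relations force below F are H, R, C, L, K — no chain reaches any other.
That is 5.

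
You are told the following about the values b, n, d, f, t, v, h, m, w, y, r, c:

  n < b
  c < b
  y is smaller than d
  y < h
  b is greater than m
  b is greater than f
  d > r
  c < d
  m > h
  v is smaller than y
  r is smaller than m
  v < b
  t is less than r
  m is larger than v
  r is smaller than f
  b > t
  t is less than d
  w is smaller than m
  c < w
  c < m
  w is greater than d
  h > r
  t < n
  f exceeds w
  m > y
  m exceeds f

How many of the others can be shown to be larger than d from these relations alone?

4

From d the given relations immediately reach w.
From those, f, m — 3 in total.
From those, b — 4 in total.
Nothing else is reachable above d; 4 in all.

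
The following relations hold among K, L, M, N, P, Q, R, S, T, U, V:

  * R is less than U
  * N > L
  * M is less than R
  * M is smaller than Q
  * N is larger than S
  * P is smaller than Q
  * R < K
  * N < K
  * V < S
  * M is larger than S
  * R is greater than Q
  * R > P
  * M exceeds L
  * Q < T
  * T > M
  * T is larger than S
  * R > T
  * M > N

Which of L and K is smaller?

L

L < N and N < M give L < M.
Then M < Q extends the chain to Q.
With Q < T: L < N < M < Q < T.
Then T < R extends the chain to R.
Then R < K extends the chain to K.
So L < K; L is the smaller of the two.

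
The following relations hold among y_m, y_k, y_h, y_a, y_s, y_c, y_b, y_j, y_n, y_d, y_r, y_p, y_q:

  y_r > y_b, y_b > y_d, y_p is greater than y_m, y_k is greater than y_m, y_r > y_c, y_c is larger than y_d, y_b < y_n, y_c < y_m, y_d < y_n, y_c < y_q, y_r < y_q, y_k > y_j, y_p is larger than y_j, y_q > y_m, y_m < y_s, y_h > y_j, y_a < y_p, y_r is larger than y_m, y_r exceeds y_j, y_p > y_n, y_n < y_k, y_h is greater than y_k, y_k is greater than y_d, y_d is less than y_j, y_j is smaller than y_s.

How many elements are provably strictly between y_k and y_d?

5

The relations place y_d below y_k. An element lies strictly between them when it is forced above y_d and also forced below y_k.
Above y_d: {y_c, y_b, y_m, y_n, y_j, y_r, y_p, y_s, y_h, y_q}. Below y_k: {y_c, y_b, y_m, y_n, y_j}.
Intersection: {y_c, y_b, y_m, y_n, y_j} — 5.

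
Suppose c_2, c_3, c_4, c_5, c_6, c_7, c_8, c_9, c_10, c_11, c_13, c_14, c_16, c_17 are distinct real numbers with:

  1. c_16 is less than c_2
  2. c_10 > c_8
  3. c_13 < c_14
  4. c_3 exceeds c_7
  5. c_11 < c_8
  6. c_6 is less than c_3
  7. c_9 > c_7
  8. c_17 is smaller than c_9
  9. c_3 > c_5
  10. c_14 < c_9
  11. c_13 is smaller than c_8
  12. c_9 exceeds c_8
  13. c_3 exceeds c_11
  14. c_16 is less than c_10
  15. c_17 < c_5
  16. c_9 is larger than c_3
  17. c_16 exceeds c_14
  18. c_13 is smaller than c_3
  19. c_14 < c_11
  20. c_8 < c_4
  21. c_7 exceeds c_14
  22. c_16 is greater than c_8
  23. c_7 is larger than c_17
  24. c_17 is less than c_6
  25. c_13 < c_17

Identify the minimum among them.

c_14 is not least since c_13 < c_14; c_11 is not least since c_14 < c_11; c_17 is not least since c_13 < c_17; c_7 is not least since c_17 < c_7; c_8 is not least since c_13 < c_8; c_16 is not least since c_14 < c_16; c_10 is not least since c_8 < c_10; c_2 is not least since c_16 < c_2; c_5 is not least since c_17 < c_5; c_6 is not least since c_17 < c_6; c_3 is not least since c_5 < c_3; c_9 is not least since c_7 < c_9; c_4 is not least since c_8 < c_4.
Only c_13 has nothing below it, so c_13 is the minimum.

c_13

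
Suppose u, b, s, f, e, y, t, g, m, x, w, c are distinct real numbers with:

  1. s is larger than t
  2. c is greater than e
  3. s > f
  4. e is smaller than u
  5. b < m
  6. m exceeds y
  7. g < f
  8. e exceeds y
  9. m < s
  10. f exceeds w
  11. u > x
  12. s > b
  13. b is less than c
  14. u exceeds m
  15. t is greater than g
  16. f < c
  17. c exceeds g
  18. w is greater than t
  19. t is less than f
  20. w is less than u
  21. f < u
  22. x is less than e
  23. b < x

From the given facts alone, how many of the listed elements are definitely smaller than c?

From c the given relations immediately reach g, b, f, e.
From those, y, t, w, x — 8 in total.
Nothing else is reachable below c; 8 in all.

8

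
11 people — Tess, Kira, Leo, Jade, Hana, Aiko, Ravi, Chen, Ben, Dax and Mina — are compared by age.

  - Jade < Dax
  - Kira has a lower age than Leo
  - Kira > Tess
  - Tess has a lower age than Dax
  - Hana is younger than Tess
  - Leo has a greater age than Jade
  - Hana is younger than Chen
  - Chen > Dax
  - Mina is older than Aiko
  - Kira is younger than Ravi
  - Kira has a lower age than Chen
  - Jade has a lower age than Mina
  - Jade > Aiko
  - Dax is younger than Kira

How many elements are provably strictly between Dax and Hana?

1

The relations place Hana below Dax. An element lies strictly between them when it is forced above Hana and also forced below Dax.
Above Hana: {Tess, Kira, Ravi, Chen, Leo}. Below Dax: {Aiko, Tess, Jade}.
Intersection: {Tess} — 1.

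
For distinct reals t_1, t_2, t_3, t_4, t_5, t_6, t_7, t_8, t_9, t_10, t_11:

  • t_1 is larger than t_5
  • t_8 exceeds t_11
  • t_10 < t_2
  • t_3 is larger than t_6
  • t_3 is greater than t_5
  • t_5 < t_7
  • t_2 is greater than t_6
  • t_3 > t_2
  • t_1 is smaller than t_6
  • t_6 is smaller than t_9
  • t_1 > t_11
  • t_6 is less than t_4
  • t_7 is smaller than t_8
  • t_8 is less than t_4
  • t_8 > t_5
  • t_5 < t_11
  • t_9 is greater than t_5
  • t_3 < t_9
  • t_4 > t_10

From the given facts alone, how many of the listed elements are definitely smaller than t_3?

Directly below t_3: t_5, t_6, t_2.
One step further: t_1, t_10 (5 so far).
One step further: t_11 (6 so far).
No other element is forced below t_3 by the given relations, so the count is 6.

6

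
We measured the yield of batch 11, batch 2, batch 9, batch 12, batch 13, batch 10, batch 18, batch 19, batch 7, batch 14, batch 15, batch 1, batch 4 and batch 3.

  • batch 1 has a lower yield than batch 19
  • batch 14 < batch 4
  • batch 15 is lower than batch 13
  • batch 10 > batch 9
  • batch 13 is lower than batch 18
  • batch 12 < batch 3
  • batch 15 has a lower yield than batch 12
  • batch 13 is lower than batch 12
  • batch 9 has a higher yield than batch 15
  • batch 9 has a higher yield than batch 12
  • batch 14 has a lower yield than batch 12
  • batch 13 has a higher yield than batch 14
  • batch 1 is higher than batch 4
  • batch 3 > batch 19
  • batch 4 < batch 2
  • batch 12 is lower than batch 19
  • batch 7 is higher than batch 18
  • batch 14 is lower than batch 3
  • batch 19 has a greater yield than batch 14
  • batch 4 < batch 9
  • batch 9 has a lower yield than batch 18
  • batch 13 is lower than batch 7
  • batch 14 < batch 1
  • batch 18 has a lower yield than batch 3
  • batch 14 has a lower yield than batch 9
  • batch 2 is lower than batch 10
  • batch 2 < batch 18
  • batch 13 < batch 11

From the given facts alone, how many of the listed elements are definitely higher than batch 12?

The elements the relations force above batch 12 are batch 9, batch 19, batch 10, batch 18, batch 3, batch 7 — no chain reaches any other.
That is 6.

6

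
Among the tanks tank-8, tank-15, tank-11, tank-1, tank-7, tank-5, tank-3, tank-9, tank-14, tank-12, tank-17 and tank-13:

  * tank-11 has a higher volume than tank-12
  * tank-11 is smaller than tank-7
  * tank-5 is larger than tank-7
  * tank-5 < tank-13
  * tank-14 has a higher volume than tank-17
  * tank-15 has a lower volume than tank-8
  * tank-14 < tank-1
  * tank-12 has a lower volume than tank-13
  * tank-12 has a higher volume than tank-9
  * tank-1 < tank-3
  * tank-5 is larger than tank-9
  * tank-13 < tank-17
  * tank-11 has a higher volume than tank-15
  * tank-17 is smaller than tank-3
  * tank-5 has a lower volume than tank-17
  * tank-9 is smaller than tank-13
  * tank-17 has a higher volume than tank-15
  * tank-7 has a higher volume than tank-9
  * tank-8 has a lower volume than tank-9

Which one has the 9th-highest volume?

tank-12

Chaining the given pairs: tank-15 < tank-8 < tank-9 < tank-12 < tank-11 < tank-7 < tank-5 < tank-13 < tank-17 < tank-14 < tank-1 < tank-3.
The 9th largest is tank-12.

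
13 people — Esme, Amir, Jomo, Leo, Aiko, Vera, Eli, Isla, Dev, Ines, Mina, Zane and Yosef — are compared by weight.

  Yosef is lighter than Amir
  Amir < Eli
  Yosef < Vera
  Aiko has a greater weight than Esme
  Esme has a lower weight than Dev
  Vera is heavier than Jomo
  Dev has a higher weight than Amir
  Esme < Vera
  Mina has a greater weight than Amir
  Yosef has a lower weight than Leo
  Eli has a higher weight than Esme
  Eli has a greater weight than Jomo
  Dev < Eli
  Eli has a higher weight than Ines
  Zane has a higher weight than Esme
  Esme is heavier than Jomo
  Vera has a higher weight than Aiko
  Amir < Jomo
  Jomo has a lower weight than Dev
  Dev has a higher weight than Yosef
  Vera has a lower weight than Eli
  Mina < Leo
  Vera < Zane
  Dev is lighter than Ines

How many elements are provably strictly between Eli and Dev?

Chaining upward from Dev reaches: Ines.
Chaining downward from Eli reaches: Yosef, Amir, Jomo, Esme, Aiko, Ines, Vera.
Strictly between Dev and Eli are those in both lists: Ines — 1 element.

1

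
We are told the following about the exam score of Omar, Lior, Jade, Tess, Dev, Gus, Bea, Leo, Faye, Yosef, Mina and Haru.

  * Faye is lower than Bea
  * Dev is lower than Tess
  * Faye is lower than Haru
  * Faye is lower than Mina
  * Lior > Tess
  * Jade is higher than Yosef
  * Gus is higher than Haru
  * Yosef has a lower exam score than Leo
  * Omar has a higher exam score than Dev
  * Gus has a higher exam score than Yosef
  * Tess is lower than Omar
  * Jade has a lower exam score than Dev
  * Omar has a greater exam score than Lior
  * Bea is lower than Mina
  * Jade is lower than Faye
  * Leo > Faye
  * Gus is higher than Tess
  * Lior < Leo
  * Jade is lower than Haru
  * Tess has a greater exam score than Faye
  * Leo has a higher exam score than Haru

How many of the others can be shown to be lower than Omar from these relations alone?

From Omar the given relations immediately reach Dev, Tess, Lior.
From those, Jade, Faye — 5 in total.
From those, Yosef — 6 in total.
No other element is forced below Omar by the given relations, so the count is 6.

6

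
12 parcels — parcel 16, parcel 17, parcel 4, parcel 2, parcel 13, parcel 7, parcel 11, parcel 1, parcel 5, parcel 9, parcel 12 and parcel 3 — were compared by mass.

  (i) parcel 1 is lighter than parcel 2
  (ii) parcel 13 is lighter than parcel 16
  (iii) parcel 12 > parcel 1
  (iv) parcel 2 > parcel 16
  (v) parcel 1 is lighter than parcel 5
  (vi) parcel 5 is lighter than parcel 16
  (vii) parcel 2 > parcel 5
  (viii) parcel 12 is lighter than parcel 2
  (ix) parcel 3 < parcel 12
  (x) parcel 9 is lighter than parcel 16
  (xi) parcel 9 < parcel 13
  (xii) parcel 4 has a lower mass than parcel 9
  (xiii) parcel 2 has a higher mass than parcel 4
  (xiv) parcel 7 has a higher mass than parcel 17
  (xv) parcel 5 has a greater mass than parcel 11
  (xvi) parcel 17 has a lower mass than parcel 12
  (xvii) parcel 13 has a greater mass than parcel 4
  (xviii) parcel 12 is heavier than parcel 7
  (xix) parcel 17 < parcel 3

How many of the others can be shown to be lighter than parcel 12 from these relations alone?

4

The elements the relations force below parcel 12 are parcel 1, parcel 17, parcel 7, parcel 3 — no chain reaches any other.
That is 4.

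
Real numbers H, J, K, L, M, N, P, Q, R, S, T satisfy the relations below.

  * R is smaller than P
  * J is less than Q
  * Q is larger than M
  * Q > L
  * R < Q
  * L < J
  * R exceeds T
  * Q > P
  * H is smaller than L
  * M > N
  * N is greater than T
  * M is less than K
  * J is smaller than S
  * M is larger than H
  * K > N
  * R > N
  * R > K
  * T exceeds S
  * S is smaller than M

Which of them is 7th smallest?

Piecing the relations together gives one ordering: H < L < J < S < T < N < M < K < R < P < Q.
Counting 7 from the smallest end gives M.

M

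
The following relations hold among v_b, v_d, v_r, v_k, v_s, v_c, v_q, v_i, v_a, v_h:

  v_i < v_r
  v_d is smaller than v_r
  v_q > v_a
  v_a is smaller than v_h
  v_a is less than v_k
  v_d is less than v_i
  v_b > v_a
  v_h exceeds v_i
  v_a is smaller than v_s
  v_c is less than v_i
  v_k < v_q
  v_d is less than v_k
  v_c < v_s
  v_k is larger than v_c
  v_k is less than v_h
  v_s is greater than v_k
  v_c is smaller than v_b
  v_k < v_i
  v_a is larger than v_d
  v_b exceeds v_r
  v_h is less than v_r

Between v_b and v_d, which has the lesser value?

v_d

Following the relations from v_d: v_d < v_a < v_k < v_i < v_h < v_r < v_b.
So v_d < v_b; v_d is the smaller of the two.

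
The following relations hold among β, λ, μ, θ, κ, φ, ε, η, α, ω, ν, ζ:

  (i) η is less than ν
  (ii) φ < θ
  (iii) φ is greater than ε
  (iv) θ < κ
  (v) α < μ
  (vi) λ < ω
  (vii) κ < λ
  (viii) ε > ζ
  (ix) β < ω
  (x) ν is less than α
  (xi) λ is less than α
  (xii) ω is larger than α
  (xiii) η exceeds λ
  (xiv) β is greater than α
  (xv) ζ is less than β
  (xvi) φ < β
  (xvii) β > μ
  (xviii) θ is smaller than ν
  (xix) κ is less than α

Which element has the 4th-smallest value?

Piecing the relations together gives one ordering: ζ < ε < φ < θ < κ < λ < η < ν < α < μ < β < ω.
Counting 4 from the smallest end gives θ.

θ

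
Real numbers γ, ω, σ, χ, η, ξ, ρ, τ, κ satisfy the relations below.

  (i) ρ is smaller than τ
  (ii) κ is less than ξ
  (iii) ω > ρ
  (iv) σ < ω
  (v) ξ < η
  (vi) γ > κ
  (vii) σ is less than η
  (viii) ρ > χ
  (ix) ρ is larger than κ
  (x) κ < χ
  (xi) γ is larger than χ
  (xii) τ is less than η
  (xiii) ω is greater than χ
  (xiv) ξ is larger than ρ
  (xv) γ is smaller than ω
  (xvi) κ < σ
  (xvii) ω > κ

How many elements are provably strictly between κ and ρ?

The relations place κ below ρ. An element lies strictly between them when it is forced above κ and also forced below ρ.
Above κ: {χ, γ, σ, ω, ξ, τ, η}. Below ρ: {χ}.
Intersection: {χ} — 1.

1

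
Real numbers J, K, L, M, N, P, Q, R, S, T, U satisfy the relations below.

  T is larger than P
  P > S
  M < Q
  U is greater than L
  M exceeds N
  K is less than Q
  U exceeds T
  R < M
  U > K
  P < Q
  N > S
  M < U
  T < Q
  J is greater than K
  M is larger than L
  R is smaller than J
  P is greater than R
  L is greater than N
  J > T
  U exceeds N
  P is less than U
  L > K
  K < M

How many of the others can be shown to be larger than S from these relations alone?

Directly above S: P, N.
One step further: L, T, M, Q, U (7 so far).
One step further: J (8 so far).
Nothing else is reachable above S; 8 in all.

8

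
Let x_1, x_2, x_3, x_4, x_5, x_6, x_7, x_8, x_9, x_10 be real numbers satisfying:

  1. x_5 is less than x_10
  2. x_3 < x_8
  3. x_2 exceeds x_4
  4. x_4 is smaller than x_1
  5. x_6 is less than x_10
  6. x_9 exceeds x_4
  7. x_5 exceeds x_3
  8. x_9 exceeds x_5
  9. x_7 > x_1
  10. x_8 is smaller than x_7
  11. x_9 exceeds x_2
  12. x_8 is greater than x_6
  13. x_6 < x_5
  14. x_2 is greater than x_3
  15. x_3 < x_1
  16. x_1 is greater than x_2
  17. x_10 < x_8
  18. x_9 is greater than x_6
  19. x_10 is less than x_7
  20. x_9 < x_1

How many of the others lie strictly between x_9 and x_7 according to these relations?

1

Chaining upward from x_9 reaches: x_1.
Chaining downward from x_7 reaches: x_6, x_4, x_3, x_2, x_5, x_10, x_8, x_1.
Strictly between x_9 and x_7 are those in both lists: x_1 — 1 element.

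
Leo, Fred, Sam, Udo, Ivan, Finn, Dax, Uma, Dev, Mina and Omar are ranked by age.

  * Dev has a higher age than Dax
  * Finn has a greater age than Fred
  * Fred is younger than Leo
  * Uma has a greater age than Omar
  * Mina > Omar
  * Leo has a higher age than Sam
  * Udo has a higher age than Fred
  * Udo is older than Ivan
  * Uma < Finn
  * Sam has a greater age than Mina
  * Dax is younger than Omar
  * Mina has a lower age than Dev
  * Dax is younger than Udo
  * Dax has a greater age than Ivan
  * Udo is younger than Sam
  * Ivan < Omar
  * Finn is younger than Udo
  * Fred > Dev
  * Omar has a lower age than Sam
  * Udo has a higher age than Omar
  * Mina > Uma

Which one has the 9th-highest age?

Piecing the relations together gives one ordering: Ivan < Dax < Omar < Uma < Mina < Dev < Fred < Finn < Udo < Sam < Leo.
Counting 9 from the largest end gives Omar.

Omar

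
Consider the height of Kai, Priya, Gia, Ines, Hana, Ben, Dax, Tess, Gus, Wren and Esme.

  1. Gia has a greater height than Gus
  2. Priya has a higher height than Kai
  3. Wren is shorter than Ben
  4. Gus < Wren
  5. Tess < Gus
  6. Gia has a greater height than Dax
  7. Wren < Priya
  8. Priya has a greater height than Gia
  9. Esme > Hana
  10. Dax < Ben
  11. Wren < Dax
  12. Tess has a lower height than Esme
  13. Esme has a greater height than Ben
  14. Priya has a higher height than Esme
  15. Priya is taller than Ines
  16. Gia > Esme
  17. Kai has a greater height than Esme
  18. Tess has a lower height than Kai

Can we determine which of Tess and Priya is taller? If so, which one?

The relevant relations are Tess < Gus; Gus < Wren; Wren < Dax; Dax < Ben; Ben < Esme; Esme < Gia; Gia < Priya.
Together: Tess < Gus < Wren < Dax < Ben < Esme < Gia < Priya.
So Priya is taller.

Priya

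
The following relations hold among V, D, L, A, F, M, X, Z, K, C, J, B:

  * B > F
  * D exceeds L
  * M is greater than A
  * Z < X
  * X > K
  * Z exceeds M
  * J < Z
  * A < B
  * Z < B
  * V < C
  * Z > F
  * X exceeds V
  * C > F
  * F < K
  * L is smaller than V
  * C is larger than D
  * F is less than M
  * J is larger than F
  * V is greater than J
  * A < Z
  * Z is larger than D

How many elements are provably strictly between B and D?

Chaining upward from D reaches: Z, X, C.
Chaining downward from B reaches: L, F, A, J, M, Z.
Strictly between D and B are those in both lists: Z — 1 element.

1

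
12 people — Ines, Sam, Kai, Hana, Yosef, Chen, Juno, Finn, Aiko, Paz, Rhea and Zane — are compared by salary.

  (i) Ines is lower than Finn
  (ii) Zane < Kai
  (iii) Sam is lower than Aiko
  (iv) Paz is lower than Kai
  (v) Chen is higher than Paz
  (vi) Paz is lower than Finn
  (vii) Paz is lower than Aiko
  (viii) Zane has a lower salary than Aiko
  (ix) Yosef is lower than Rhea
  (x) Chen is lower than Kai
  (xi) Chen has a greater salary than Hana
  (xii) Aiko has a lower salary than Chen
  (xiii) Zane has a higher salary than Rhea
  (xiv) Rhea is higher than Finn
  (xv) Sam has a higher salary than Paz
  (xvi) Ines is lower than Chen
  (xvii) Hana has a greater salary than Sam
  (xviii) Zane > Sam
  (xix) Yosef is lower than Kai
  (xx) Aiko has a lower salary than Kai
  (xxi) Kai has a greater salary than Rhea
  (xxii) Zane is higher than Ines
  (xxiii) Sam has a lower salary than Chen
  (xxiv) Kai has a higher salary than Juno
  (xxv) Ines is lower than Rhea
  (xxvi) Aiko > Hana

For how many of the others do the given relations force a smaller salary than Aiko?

8

Directly below Aiko: Paz, Sam, Zane, Hana.
One step further: Ines, Rhea (6 so far).
One step further: Finn, Yosef (8 so far).
No other element is forced below Aiko by the given relations, so the count is 8.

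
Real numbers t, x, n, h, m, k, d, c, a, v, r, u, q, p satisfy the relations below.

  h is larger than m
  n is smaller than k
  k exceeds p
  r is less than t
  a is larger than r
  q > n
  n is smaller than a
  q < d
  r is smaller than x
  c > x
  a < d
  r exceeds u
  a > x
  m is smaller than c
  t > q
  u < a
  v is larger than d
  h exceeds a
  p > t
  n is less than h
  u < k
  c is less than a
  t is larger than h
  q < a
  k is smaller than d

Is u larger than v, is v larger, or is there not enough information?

v

Following the relations from u: u < r < x < c < a < h < t < p < k < d < v.
So v is larger.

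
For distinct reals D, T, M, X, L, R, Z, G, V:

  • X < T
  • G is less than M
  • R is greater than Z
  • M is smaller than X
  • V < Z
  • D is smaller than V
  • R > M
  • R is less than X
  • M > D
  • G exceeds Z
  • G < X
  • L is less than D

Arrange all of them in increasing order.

L < D < V < Z < G < M < R < X < T

Nothing is placed below L, so it is least; from there L < D; D < V; V < Z; Z < G; G < M; M < R; R < X; X < T, each given directly.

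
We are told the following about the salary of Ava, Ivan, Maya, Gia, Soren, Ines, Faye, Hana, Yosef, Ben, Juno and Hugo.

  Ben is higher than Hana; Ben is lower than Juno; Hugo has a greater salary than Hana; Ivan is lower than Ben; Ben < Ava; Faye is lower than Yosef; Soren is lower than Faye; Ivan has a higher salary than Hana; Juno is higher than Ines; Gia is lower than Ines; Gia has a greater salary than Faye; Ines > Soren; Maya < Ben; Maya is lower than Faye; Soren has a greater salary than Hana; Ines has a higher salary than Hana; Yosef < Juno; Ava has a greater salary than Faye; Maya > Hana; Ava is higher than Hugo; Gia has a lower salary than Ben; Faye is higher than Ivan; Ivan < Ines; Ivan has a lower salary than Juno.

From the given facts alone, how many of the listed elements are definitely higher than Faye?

The elements the relations force above Faye are Gia, Ben, Ines, Yosef, Ava, Juno — no chain reaches any other.
That is 6.

6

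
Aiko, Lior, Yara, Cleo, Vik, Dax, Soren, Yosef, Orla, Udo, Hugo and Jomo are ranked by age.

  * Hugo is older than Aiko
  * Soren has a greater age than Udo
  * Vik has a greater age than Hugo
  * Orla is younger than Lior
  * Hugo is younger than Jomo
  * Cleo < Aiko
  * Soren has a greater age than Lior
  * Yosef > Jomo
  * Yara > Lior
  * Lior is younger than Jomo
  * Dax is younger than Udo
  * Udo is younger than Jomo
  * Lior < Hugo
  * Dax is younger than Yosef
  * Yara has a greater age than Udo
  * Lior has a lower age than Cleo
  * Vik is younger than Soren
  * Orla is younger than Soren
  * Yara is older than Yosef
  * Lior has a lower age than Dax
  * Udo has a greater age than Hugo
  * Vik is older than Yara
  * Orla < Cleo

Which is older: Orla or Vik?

Vik

Link the given pairs in sequence: Orla < Lior; Lior < Cleo; Cleo < Aiko; Aiko < Hugo; Hugo < Udo; Udo < Jomo; Jomo < Yosef; Yosef < Yara; Yara < Vik.
Together: Orla < Lior < Cleo < Aiko < Hugo < Udo < Jomo < Yosef < Yara < Vik.
So Orla < Vik; Vik is the older of the two.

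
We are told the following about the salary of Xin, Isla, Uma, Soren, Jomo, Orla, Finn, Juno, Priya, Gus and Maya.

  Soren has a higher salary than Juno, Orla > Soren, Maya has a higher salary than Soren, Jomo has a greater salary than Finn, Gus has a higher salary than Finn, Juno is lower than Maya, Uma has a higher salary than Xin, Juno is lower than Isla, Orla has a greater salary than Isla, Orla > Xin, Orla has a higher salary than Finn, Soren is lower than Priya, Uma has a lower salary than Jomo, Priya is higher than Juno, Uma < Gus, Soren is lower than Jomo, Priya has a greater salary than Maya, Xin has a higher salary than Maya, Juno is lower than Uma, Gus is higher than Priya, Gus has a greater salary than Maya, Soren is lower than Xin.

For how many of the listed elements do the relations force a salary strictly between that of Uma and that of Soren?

2

The relations place Soren below Uma. An element lies strictly between them when it is forced above Soren and also forced below Uma.
Above Soren: {Maya, Xin, Priya, Jomo, Orla, Gus}. Below Uma: {Juno, Maya, Xin}.
Intersection: {Maya, Xin} — 2.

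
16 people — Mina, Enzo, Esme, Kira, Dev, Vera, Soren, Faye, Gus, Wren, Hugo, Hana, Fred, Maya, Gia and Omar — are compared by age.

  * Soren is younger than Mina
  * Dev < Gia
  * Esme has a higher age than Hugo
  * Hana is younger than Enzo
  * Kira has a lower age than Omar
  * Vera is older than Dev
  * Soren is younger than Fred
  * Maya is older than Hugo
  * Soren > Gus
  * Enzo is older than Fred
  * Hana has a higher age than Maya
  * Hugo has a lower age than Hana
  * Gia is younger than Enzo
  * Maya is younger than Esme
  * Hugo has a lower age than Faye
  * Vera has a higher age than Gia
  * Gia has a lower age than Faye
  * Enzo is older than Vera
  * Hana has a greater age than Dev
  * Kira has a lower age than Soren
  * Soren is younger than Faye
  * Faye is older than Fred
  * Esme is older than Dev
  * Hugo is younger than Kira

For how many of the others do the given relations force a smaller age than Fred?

Directly below Fred: Soren.
One step further: Gus, Kira (3 so far).
One step further: Hugo (4 so far).
Nothing else is reachable below Fred; 4 in all.

4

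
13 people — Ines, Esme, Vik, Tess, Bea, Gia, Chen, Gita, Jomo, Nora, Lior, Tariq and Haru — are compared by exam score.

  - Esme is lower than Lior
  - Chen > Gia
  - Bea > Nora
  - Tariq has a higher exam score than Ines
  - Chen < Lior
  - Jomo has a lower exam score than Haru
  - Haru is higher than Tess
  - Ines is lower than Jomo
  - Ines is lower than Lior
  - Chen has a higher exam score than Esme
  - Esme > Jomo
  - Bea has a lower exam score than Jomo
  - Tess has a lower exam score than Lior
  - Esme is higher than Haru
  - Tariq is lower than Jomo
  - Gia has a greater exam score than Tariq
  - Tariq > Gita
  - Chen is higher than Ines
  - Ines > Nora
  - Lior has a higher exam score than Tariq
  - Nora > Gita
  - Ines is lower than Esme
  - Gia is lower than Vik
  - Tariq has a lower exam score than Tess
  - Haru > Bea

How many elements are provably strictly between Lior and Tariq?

6

Chaining upward from Tariq reaches: Gia, Vik, Tess, Jomo, Haru, Esme, Chen.
Chaining downward from Lior reaches: Gita, Nora, Ines, Gia, Tess, Bea, Jomo, Haru, Esme, Chen.
Strictly between Tariq and Lior are those in both lists: Gia, Tess, Jomo, Haru, Esme, Chen — 6 elements.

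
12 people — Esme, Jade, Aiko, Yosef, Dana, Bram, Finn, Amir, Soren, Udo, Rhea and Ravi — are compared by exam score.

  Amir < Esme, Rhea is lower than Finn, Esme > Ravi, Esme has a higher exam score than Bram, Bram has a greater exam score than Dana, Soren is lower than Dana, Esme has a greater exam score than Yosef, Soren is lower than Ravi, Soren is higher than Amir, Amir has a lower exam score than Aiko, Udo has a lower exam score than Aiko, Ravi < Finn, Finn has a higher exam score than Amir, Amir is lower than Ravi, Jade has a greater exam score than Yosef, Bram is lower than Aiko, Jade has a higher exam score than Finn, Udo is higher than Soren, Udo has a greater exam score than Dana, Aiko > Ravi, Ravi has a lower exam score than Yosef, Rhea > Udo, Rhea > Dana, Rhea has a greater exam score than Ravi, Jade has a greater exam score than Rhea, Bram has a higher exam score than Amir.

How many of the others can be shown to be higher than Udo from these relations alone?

4

Directly above Udo: Aiko, Rhea.
One step further: Finn, Jade (4 so far).
Nothing else is reachable above Udo; 4 in all.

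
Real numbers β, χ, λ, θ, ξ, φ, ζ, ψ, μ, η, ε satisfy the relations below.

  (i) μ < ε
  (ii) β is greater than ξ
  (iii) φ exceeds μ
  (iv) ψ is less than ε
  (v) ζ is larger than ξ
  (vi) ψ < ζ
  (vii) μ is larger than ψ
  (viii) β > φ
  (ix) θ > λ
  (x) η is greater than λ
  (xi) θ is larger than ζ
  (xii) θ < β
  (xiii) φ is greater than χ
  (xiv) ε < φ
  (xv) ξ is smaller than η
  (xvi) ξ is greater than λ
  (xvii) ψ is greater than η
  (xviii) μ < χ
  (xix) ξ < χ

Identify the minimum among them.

ξ is not least since λ < ξ; η is not least since λ < η; ψ is not least since η < ψ; ζ is not least since ψ < ζ; μ is not least since ψ < μ; χ is not least since ξ < χ; θ is not least since λ < θ; ε is not least since ψ < ε; φ is not least since ε < φ; β is not least since θ < β.
Only λ has nothing below it, so λ is the minimum.

λ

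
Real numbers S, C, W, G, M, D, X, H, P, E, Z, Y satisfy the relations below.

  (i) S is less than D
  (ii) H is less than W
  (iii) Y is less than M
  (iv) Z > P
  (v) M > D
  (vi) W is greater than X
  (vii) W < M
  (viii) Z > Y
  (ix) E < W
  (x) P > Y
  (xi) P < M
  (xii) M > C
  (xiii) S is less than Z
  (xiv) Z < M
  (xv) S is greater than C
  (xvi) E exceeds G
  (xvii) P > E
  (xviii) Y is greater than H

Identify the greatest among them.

M

Chaining downward from M: directly below it, C, D, Y, P, W, Z; then X, S, H, E; then G.
That covers every other element, and nothing is given above M, so M is the greatest.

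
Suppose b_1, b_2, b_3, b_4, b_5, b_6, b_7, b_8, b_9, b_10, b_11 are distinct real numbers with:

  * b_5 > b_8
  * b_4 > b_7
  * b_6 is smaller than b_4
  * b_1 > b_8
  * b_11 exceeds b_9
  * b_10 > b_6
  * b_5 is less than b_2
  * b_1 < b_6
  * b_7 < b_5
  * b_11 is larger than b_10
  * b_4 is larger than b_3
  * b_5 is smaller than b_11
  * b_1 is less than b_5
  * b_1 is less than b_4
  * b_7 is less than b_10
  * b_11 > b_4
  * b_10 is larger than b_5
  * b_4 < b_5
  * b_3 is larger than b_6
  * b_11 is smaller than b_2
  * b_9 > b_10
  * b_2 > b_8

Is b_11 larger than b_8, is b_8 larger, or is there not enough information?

b_11

Following the relations from b_8: b_8 < b_1 < b_6 < b_3 < b_4 < b_5 < b_10 < b_11.
So b_11 is larger.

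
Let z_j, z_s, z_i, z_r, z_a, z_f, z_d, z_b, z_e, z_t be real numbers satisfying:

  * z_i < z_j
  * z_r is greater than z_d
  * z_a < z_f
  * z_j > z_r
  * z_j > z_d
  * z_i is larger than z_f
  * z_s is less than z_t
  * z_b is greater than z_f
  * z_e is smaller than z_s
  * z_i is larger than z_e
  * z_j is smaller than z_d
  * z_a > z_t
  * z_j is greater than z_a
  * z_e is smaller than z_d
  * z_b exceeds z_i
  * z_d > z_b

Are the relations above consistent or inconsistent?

inconsistent

We have z_j < z_d stated directly, yet also z_d < z_r < z_j by chaining the others — so z_d < z_j. Contradiction.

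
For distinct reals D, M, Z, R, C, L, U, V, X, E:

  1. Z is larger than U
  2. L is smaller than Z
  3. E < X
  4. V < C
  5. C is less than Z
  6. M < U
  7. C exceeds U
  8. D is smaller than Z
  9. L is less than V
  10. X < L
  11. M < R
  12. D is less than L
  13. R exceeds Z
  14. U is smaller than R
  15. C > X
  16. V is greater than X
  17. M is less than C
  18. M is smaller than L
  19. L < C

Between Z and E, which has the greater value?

Z

E < X and X < L give E < L.
Then L < V extends the chain to V.
Then V < C extends the chain to C.
Then C < Z extends the chain to Z.
So E < Z; Z is the larger of the two.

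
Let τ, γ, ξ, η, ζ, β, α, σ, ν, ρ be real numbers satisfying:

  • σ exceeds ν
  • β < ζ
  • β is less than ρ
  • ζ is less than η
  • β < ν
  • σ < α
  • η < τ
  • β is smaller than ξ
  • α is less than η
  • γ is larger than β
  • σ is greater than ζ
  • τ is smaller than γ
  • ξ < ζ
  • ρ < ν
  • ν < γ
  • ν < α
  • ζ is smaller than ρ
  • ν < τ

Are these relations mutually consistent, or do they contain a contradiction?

consistent

The single ordering β < ξ < ζ < ρ < ν < σ < α < η < τ < γ satisfies every listed relation, so no contradiction arises.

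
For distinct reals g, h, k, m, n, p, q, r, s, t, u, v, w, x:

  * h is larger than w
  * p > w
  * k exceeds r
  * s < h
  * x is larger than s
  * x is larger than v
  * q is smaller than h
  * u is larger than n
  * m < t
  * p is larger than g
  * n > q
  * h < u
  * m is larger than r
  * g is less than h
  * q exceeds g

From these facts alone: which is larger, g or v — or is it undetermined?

undetermined

Following every chain through g: above g we get q, h, n, u, p.
v is not reached, and no chain runs the other way from v to g.
So the given relations leave the order of g and v undetermined.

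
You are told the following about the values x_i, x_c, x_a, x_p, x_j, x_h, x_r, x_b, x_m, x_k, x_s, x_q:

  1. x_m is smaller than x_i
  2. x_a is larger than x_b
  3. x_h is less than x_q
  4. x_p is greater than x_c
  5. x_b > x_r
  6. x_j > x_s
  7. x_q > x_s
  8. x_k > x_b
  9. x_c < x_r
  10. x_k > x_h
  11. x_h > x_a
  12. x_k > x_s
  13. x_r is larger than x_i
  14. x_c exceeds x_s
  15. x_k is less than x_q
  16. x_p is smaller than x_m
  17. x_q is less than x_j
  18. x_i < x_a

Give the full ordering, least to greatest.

Nothing is placed below x_s, so it is least; from there x_s < x_c; x_c < x_p; x_p < x_m; x_m < x_i; x_i < x_r; x_r < x_b; x_b < x_a; x_a < x_h; x_h < x_k; x_k < x_q; x_q < x_j, each given directly.

x_s < x_c < x_p < x_m < x_i < x_r < x_b < x_a < x_h < x_k < x_q < x_j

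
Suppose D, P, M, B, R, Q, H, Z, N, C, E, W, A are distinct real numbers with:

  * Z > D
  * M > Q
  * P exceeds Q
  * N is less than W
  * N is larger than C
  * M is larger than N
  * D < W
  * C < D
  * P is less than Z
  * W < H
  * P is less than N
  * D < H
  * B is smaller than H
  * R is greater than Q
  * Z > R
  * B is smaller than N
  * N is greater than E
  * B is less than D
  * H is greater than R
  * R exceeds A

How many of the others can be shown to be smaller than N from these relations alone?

5

Directly below N: B, P, E, C.
One step further: Q (5 so far).
Nothing else is reachable below N; 5 in all.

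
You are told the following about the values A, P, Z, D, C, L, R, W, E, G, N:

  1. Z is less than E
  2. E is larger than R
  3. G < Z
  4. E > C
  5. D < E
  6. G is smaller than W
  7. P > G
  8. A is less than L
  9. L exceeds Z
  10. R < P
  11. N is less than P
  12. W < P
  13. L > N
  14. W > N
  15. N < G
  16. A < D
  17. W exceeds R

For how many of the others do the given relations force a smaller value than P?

4

Directly below P: N, G, R, W.
No other element is forced below P by the given relations, so the count is 4.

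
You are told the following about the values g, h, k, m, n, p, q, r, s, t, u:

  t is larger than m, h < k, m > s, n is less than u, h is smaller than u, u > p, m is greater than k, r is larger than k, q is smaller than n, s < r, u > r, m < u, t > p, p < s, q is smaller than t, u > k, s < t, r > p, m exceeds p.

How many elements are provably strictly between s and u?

2

The relations place s below u. An element lies strictly between them when it is forced above s and also forced below u.
Above s: {m, r, t}. Below u: {h, k, p, q, n, m, r}.
Intersection: {m, r} — 2.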